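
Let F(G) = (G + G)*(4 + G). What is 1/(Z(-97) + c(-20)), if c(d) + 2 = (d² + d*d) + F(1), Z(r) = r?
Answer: 1/711 ≈ 0.0014065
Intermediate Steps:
F(G) = 2*G*(4 + G) (F(G) = (2*G)*(4 + G) = 2*G*(4 + G))
c(d) = 8 + 2*d² (c(d) = -2 + ((d² + d*d) + 2*1*(4 + 1)) = -2 + ((d² + d²) + 2*1*5) = -2 + (2*d² + 10) = -2 + (10 + 2*d²) = 8 + 2*d²)
1/(Z(-97) + c(-20)) = 1/(-97 + (8 + 2*(-20)²)) = 1/(-97 + (8 + 2*400)) = 1/(-97 + (8 + 800)) = 1/(-97 + 808) = 1/711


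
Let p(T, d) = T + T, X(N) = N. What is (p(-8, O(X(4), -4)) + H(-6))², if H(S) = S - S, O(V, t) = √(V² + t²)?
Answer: 256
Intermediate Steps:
H(S) = 0
p(T, d) = 2*T
(p(-8, O(X(4), -4)) + H(-6))² = (2*(-8) + 0)² = (-16 + 0)² = (-16)² = 256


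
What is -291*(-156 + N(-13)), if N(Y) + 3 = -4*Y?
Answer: 31137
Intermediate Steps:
N(Y) = -3 - 4*Y
-291*(-156 + N(-13)) = -291*(-156 + (-3 - 4*(-13))) = -291*(-156 + (-3 + 52)) = -291*(-156 + 49) = -291*(-107) = 31137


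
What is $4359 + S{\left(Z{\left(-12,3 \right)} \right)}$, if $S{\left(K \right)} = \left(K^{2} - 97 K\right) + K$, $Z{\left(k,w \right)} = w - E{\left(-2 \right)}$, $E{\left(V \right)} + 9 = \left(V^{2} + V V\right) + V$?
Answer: $3819$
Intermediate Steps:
$E{\left(V \right)} = -9 + V + 2 V^{2}$ ($E{\left(V \right)} = -9 + \left(\left(V^{2} + V V\right) + V\right) = -9 + \left(\left(V^{2} + V^{2}\right) + V\right) = -9 + \left(2 V^{2} + V\right) = -9 + \left(V + 2 V^{2}\right) = -9 + V + 2 V^{2}$)
$Z{\left(k,w \right)} = 3 + w$ ($Z{\left(k,w \right)} = w - \left(-9 - 2 + 2 \left(-2\right)^{2}\right) = w - \left(-9 - 2 + 2 \cdot 4\right) = w - \left(-9 - 2 + 8\right) = w - -3 = w + 3 = 3 + w$)
$S{\left(K \right)} = K^{2} - 96 K$
$4359 + S{\left(Z{\left(-12,3 \right)} \right)} = 4359 + \left(3 + 3\right) \left(-96 + \left(3 + 3\right)\right) = 4359 + 6 \left(-96 + 6\right) = 4359 + 6 \left(-90\right) = 4359 - 540 = 3819$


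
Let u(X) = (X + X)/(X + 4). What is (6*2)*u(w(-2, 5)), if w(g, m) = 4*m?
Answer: 20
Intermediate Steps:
u(X) = 2*X/(4 + X) (u(X) = (2*X)/(4 + X) = 2*X/(4 + X))
(6*2)*u(w(-2, 5)) = (6*2)*(2*(4*5)/(4 + 4*5)) = 12*(2*20/(4 + 20)) = 12*(2*20/24) = 12*(2*20*(1/24)) = 12*(5/3) = 20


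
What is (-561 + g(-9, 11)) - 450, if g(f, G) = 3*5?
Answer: -996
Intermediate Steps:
g(f, G) = 15
(-561 + g(-9, 11)) - 450 = (-561 + 15) - 450 = -546 - 450 = -996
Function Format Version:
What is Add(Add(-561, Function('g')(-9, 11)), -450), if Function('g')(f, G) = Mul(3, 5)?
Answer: -996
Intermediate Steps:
Function('g')(f, G) = 15
Add(Add(-561, Function('g')(-9, 11)), -450) = Add(Add(-561, 15), -450) = Add(-546, -450) = -996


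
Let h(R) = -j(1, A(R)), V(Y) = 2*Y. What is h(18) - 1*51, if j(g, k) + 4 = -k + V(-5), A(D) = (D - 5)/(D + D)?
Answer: -1319/36 ≈ -36.639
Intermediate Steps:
A(D) = (-5 + D)/(2*D) (A(D) = (-5 + D)/((2*D)) = (-5 + D)*(1/(2*D)) = (-5 + D)/(2*D))
j(g, k) = -14 - k (j(g, k) = -4 + (-k + 2*(-5)) = -4 + (-k - 10) = -4 + (-10 - k) = -14 - k)
h(R) = 14 + (-5 + R)/(2*R) (h(R) = -(-14 - (-5 + R)/(2*R)) = 14 + (-5 + R)/(2*R))
h(18) - 1*51 = (1/2)*(-5 + 29*18)/18 - 1*51 = (1/2)*(1/18)*(-5 + 522) - 51 = (1/2)*(1/18)*517 - 51 = 517/36 - 51 = -1319/36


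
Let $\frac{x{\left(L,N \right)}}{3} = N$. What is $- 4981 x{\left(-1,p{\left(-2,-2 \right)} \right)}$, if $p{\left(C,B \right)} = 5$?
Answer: $-74715$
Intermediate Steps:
$x{\left(L,N \right)} = 3 N$
$- 4981 x{\left(-1,p{\left(-2,-2 \right)} \right)} = - 4981 \cdot 3 \cdot 5 = \left(-4981\right) 15 = -74715$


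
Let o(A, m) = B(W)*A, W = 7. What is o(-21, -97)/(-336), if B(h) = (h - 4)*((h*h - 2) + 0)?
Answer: 141/16 ≈ 8.8125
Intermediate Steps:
B(h) = (-4 + h)*(-2 + h²) (B(h) = (-4 + h)*((h² - 2) + 0) = (-4 + h)*((-2 + h²) + 0) = (-4 + h)*(-2 + h²))
o(A, m) = 141*A (o(A, m) = (8 + 7³ - 4*7² - 2*7)*A = (8 + 343 - 4*49 - 14)*A = (8 + 343 - 196 - 14)*A = 141*A)
o(-21, -97)/(-336) = (141*(-21))/(-336) = -2961*(-1/336) = 141/16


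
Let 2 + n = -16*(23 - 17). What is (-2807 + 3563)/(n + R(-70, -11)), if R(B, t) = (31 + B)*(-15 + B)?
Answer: 756/3217 ≈ 0.23500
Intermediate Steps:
R(B, t) = (-15 + B)*(31 + B)
n = -98 (n = -2 - 16*(23 - 17) = -2 - 16*6 = -2 - 96 = -98)
(-2807 + 3563)/(n + R(-70, -11)) = (-2807 + 3563)/(-98 + (-465 + (-70)² + 16*(-70))) = 756/(-98 + (-465 + 4900 - 1120)) = 756/(-98 + 3315) = 756/3217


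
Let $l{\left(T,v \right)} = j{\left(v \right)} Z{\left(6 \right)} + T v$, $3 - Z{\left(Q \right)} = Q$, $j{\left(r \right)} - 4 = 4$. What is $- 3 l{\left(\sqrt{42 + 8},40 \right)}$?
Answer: $72 - 600 \sqrt{2} \approx -776.53$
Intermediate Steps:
$j{\left(r \right)} = 8$ ($j{\left(r \right)} = 4 + 4 = 8$)
$Z{\left(Q \right)} = 3 - Q$
$l{\left(T,v \right)} = -24 + T v$ ($l{\left(T,v \right)} = 8 \left(3 - 6\right) + T v = 8 \left(-3\right) + T v = -24 + T v$)
$- 3 l{\left(\sqrt{42 + 8},40 \right)} = - 3 \left(-24 + \sqrt{42 + 8} \cdot 40\right) = - 3 \left(-24 + \sqrt{50} \cdot 40\right) = - 3 \left(-24 + 5 \sqrt{2} \cdot 40\right) = - 3 \left(-24 + 200 \sqrt{2}\right) = 72 - 600 \sqrt{2}$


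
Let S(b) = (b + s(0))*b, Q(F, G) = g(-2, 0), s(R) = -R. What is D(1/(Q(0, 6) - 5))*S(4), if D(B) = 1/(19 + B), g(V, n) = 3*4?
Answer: 56/67 ≈ 0.83582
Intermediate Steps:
g(V, n) = 12
Q(F, G) = 12
S(b) = b² (S(b) = (b - 1*0)*b = (b + 0)*b = b*b = b²)
D(1/(Q(0, 6) - 5))*S(4) = 4²/(19 + 1/(12 - 5)) = 16/(19 + 1/7) = 16/(19 + ⅐) = 16/(134/7) = (7/134)*16 = 56/67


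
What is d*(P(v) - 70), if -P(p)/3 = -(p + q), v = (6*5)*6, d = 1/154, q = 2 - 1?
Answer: 43/14 ≈ 3.0714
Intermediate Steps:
q = 1
d = 1/154 ≈ 0.0064935
v = 180 (v = 30*6 = 180)
P(p) = 3 + 3*p (P(p) = -(-3)*(p + 1) = -(-3)*(1 + p) = -3*(-1 - p) = 3 + 3*p)
d*(P(v) - 70) = ((3 + 3*180) - 70)/154 = ((3 + 540) - 70)/154 = (543 - 70)/154 = (1/154)*473 = 43/14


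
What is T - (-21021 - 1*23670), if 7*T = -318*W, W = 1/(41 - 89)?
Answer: 2502749/56 ≈ 44692.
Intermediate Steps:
W = -1/48 (W = 1/(-48) = -1/48 ≈ -0.020833)
T = 53/56 (T = (-318*(-1/48))/7 = (⅐)*(53/8) = 53/56 ≈ 0.94643)
T - (-21021 - 1*23670) = 53/56 - (-21021 - 1*23670) = 53/56 - (-21021 - 23670) = 53/56 - 1*(-44691) = 53/56 + 44691 = 2502749/56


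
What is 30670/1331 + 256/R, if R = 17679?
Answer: 542555666/23530749 ≈ 23.057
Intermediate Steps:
30670/1331 + 256/R = 30670/1331 + 256/17679 = 542555666/23530749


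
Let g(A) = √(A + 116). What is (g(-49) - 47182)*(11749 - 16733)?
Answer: 235155088 - 4984*√67 ≈ 2.3511e+8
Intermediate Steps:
g(A) = √(116 + A)
(g(-49) - 47182)*(11749 - 16733) = (√(116 - 49) - 47182)*(11749 - 16733) = (√67 - 47182)*(-4984) = (-47182 + √67)*(-4984) = 235155088 - 4984*√67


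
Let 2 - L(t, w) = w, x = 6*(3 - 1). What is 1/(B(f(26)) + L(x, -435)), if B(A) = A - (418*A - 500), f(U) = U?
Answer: -1/9905 ≈ -0.00010096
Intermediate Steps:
x = 12 (x = 6*2 = 12)
L(t, w) = 2 - w
B(A) = 500 - 417*A (B(A) = A - (-500 + 418*A) = A + (500 - 418*A) = 500 - 417*A)
1/(B(f(26)) + L(x, -435)) = 1/((500 - 417*26) + (2 - 1*(-435))) = 1/((500 - 10842) + (2 + 435)) = 1/(-10342 + 437) = 1/(-9905) = -1/9905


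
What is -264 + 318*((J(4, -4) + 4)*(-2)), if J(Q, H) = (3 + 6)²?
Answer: -54324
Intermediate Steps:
J(Q, H) = 81 (J(Q, H) = 9² = 81)
-264 + 318*((J(4, -4) + 4)*(-2)) = -264 + 318*((81 + 4)*(-2)) = -264 + 318*(85*(-2)) = -264 + 318*(-170) = -264 - 54060 = -54324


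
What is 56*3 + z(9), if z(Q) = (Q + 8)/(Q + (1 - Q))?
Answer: 185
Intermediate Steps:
z(Q) = 8 + Q (z(Q) = (8 + Q)/1 = (8 + Q)*1 = 8 + Q)
56*3 + z(9) = 56*3 + (8 + 9) = 168 + 17 = 185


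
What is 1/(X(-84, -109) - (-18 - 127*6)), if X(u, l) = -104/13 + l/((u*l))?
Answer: 84/64847 ≈ 0.0012954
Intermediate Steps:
X(u, l) = -8 + 1/u (X(u, l) = -104*1/13 + l/((l*u)) = -8 + l*(1/(l*u)) = -8 + 1/u)
1/(X(-84, -109) - (-18 - 127*6)) = 1/((-8 + 1/(-84)) - (-18 - 127*6)) = 1/((-8 - 1/84) - (-18 - 762)) = 1/(-673/84 - 1*(-780)) = 1/(-673/84 + 780) = 1/(64847/84) = 84/64847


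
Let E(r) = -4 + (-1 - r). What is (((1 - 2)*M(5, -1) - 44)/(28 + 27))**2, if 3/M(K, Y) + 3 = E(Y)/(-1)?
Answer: 2209/3025 ≈ 0.73025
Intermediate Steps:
E(r) = -5 - r
M(K, Y) = 3/(2 + Y) (M(K, Y) = 3/(-3 + (-5 - Y)/(-1)) = 3/(-3 + (-5 - Y)*(-1)) = 3/(-3 + (5 + Y)) = 3/(2 + Y))
(((1 - 2)*M(5, -1) - 44)/(28 + 27))**2 = (((1 - 2)*(3/(2 - 1)) - 44)/(28 + 27))**2 = ((-3/1 - 44)/55)**2 = ((-3 - 44)*(1/55))**2 = (-47*1/55)**2 = (-47/55)**2 = 2209/3025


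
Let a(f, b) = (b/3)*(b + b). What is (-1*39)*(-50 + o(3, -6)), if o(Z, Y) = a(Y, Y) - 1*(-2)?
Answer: 936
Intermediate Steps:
a(f, b) = 2*b²/3 (a(f, b) = (b*(⅓))*(2*b) = (b/3)*(2*b) = 2*b²/3)
o(Z, Y) = 2 + 2*Y²/3 (o(Z, Y) = 2*Y²/3 - 1*(-2) = 2*Y²/3 + 2 = 2 + 2*Y²/3)
(-1*39)*(-50 + o(3, -6)) = (-1*39)*(-50 + (2 + (⅔)*(-6)²)) = -39*(-50 + (2 + (⅔)*36)) = -39*(-50 + (2 + 24)) = -39*(-50 + 26) = -39*(-24) = 936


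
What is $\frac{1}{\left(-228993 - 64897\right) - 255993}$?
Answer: $- \frac{1}{549883} \approx -1.8186 \cdot 10^{-6}$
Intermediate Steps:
$\frac{1}{\left(-228993 - 64897\right) - 255993} = \frac{1}{-293890 - 255993} = \frac{1}{-549883} = - \frac{1}{549883}$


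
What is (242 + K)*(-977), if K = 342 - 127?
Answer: -446489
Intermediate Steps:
K = 215
(242 + K)*(-977) = (242 + 215)*(-977) = 457*(-977) = -446489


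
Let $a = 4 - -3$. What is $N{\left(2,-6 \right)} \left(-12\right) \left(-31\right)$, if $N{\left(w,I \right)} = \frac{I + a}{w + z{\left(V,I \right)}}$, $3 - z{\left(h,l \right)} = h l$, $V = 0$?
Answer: $\frac{372}{5} \approx 74.4$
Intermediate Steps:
$a = 7$ ($a = 4 + 3 = 7$)
$z{\left(h,l \right)} = 3 - h l$
$N{\left(w,I \right)} = \frac{7 + I}{3 + w}$ ($N{\left(w,I \right)} = \frac{I + 7}{w + \left(3 - 0 I\right)} = \frac{7 + I}{w + \left(3 + 0\right)} = \frac{7 + I}{w + 3} = \frac{7 + I}{3 + w}$)
$N{\left(2,-6 \right)} \left(-12\right) \left(-31\right) = \frac{7 - 6}{3 + 2} \left(-12\right) \left(-31\right) = \frac{1}{5} \cdot 1 \left(-12\right) \left(-31\right) = \frac{1}{5} \left(-12\right) \left(-31\right) = \left(- \frac{12}{5}\right) \left(-31\right) = \frac{372}{5}$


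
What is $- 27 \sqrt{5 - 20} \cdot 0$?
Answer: $0$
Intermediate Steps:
$- 27 \sqrt{5 - 20} \cdot 0 = - 27 \sqrt{-15} \cdot 0 = - 27 i \sqrt{15} \cdot 0 = 0$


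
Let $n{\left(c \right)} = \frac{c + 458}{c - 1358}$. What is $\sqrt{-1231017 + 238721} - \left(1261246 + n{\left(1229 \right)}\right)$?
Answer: $- \frac{162699047}{129} + 2 i \sqrt{248074} \approx -1.2612 \cdot 10^{6} + 996.14 i$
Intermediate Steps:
$n{\left(c \right)} = \frac{458 + c}{-1358 + c}$
$\sqrt{-1231017 + 238721} - \left(1261246 + n{\left(1229 \right)}\right) = \sqrt{-1231017 + 238721} - \left(1261246 + \frac{458 + 1229}{-1358 + 1229}\right) = \sqrt{-992296} - \left(1261246 + \frac{1}{-129} \cdot 1687\right) = 2 i \sqrt{248074} - \left(1261246 - \frac{1687}{129}\right) = 2 i \sqrt{248074} - \frac{162699047}{129} = - \frac{162699047}{129} + 2 i \sqrt{248074}$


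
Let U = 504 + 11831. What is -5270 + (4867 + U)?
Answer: 11932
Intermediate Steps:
U = 12335
-5270 + (4867 + U) = -5270 + (4867 + 12335) = -5270 + 17202 = 11932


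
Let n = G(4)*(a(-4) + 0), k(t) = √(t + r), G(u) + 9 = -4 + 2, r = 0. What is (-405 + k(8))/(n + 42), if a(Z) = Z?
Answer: -405/86 + √2/43 ≈ -4.6764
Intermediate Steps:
G(u) = -11 (G(u) = -9 + (-4 + 2) = -9 - 2 = -11)
k(t) = √t (k(t) = √(t + 0) = √t)
n = 44 (n = -11*(-4 + 0) = -11*(-4) = 44)
(-405 + k(8))/(n + 42) = (-405 + √8)/(44 + 42) = (-405 + 2*√2)/86 = (-405 + 2*√2)*(1/86) = -405/86 + √2/43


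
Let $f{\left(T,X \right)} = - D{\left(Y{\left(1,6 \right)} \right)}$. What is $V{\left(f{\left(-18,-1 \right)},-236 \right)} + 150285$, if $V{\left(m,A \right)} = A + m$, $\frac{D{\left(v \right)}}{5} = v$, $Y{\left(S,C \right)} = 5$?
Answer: $150024$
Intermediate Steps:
$D{\left(v \right)} = 5 v$
$f{\left(T,X \right)} = -25$ ($f{\left(T,X \right)} = - 5 \cdot 5 = \left(-1\right) 25 = -25$)
$V{\left(f{\left(-18,-1 \right)},-236 \right)} + 150285 = \left(-236 - 25\right) + 150285 = -261 + 150285 = 150024$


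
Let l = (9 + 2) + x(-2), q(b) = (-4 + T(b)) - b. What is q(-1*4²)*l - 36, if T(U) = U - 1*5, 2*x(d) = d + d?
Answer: -117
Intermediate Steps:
x(d) = d (x(d) = (d + d)/2 = (2*d)/2 = d)
T(U) = -5 + U (T(U) = U - 5 = -5 + U)
q(b) = -9 (q(b) = (-4 + (-5 + b)) - b = (-9 + b) - b = -9)
l = 9 (l = (9 + 2) - 2 = 11 - 2 = 9)
q(-1*4²)*l - 36 = -9*9 - 36 = -81 - 36 = -117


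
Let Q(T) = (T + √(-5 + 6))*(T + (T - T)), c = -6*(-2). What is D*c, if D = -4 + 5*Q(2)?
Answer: 312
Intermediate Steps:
c = 12
Q(T) = T*(1 + T) (Q(T) = (T + √1)*(T + 0) = (T + 1)*T = (1 + T)*T = T*(1 + T))
D = 26 (D = -4 + 5*(2*(1 + 2)) = -4 + 5*(2*3) = -4 + 5*6 = -4 + 30 = 26)
D*c = 26*12 = 312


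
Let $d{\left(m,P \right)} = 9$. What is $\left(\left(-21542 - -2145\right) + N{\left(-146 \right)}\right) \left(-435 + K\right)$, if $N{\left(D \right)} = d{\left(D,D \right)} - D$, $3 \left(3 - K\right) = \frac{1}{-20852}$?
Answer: $\frac{86666580537}{10426} \approx 8.3125 \cdot 10^{6}$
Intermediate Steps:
$K = \frac{187669}{62556}$ ($K = 3 - \frac{1}{3 \left(-20852\right)} = 3 - - \frac{1}{62556} = 3 + \frac{1}{62556} = \frac{187669}{62556} \approx 3.0$)
$N{\left(D \right)} = 9 - D$
$\left(\left(-21542 - -2145\right) + N{\left(-146 \right)}\right) \left(-435 + K\right) = \left(\left(-21542 - -2145\right) + \left(9 - -146\right)\right) \left(-435 + \frac{187669}{62556}\right) = \left(\left(-21542 + 2145\right) + \left(9 + 146\right)\right) \left(- \frac{27024191}{62556}\right) = \left(-19397 + 155\right) \left(- \frac{27024191}{62556}\right) = \left(-19242\right) \left(- \frac{27024191}{62556}\right) = \frac{86666580537}{10426}$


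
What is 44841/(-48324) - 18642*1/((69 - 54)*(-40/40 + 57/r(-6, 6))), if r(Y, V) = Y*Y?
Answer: -1201664489/563780 ≈ -2131.4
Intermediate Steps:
r(Y, V) = Y²
44841/(-48324) - 18642*1/((69 - 54)*(-40/40 + 57/r(-6, 6))) = 44841/(-48324) - 18642*1/((69 - 54)*(-40/40 + 57/((-6)²))) = 44841*(-1/48324) - 18642*1/(15*(-40*1/40 + 57/36)) = -14947/16108 - 18642*1/(15*(-1 + 57*(1/36))) = -14947/16108 - 18642*1/(15*(-1 + 19/12)) = -14947/16108 - 18642/((7/12)*15) = -14947/16108 - 18642/35/4 = -14947/16108 - 18642*4/35 = -14947/16108 - 74568/35 = -1201664489/563780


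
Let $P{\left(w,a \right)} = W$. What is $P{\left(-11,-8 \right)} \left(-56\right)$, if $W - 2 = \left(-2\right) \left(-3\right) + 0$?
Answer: $-448$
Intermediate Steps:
$W = 8$ ($W = 2 + \left(\left(-2\right) \left(-3\right) + 0\right) = 2 + \left(6 + 0\right) = 2 + 6 = 8$)
$P{\left(w,a \right)} = 8$
$P{\left(-11,-8 \right)} \left(-56\right) = 8 \left(-56\right) = -448$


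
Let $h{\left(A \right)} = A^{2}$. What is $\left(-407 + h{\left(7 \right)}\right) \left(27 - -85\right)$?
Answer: $-40096$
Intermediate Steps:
$\left(-407 + h{\left(7 \right)}\right) \left(27 - -85\right) = \left(-407 + 7^{2}\right) \left(27 - -85\right) = \left(-407 + 49\right) \left(27 + 85\right) = \left(-358\right) 112 = -40096$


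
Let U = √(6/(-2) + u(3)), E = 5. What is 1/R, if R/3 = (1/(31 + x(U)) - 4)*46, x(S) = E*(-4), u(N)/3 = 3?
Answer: -11/5934 ≈ -0.0018537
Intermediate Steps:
u(N) = 9 (u(N) = 3*3 = 9)
U = √6 (U = √(6/(-2) + 9) = √(6*(-½) + 9) = √(-3 + 9) = √6 ≈ 2.4495)
x(S) = -20 (x(S) = 5*(-4) = -20)
R = -5934/11 (R = 3*((1/(31 - 20) - 4)*46) = 3*((1/11 - 4)*46) = 3*(-43/11*46) = 3*(-1978/11) = -5934/11 ≈ -539.45)
1/R = 1/(-5934/11) = -11/5934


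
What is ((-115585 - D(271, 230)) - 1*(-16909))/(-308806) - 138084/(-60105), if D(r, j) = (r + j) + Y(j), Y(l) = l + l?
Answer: 16209949863/6186928210 ≈ 2.6200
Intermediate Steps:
Y(l) = 2*l
D(r, j) = r + 3*j (D(r, j) = (r + j) + 2*j = (j + r) + 2*j = r + 3*j)
((-115585 - D(271, 230)) - 1*(-16909))/(-308806) - 138084/(-60105) = ((-115585 - (271 + 3*230)) - 1*(-16909))/(-308806) - 138084/(-60105) = ((-115585 - (271 + 690)) + 16909)*(-1/308806) - 138084*(-1/60105) = ((-115585 - 1*961) + 16909)*(-1/308806) + 46028/20035 = ((-115585 - 961) + 16909)*(-1/308806) + 46028/20035 = (-116546 + 16909)*(-1/308806) + 46028/20035 = -99637*(-1/308806) + 46028/20035 = 99637/308806 + 46028/20035 = 16209949863/6186928210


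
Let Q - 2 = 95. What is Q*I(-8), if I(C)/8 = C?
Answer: -6208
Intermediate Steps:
Q = 97 (Q = 2 + 95 = 97)
I(C) = 8*C
Q*I(-8) = 97*(8*(-8)) = 97*(-64) = -6208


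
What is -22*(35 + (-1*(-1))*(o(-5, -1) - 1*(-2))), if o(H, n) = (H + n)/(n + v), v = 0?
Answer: -946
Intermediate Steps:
o(H, n) = (H + n)/n (o(H, n) = (H + n)/(n + 0) = (H + n)/n)
-22*(35 + (-1*(-1))*(o(-5, -1) - 1*(-2))) = -22*(35 + (-1*(-1))*((-5 - 1)/(-1) - 1*(-2))) = -22*(35 + 1*(-1*(-6) + 2)) = -22*(35 + 1*(6 + 2)) = -22*(35 + 1*8) = -22*(35 + 8) = -22*43 = -946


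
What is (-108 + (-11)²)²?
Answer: 169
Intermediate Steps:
(-108 + (-11)²)² = (-108 + 121)² = 13² = 169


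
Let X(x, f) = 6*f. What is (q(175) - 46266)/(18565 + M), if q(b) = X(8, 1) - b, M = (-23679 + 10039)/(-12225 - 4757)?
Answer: -78855917/31528447 ≈ -2.5011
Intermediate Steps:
M = 6820/8491 (M = -13640/(-16982) = -13640*(-1/16982) = 6820/8491 ≈ 0.80320)
q(b) = 6 - b (q(b) = 6*1 - b = 6 - b)
(q(175) - 46266)/(18565 + M) = ((6 - 1*175) - 46266)/(18565 + 6820/8491) = ((6 - 175) - 46266)/(157642235/8491) = (-169 - 46266)*(8491/157642235) = -46435*8491/157642235 = -78855917/31528447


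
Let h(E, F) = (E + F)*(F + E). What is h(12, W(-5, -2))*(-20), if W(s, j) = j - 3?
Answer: -980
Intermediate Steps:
W(s, j) = -3 + j
h(E, F) = (E + F)² (h(E, F) = (E + F)*(E + F) = (E + F)²)
h(12, W(-5, -2))*(-20) = (12 + (-3 - 2))²*(-20) = (12 - 5)²*(-20) = 7²*(-20) = 49*(-20) = -980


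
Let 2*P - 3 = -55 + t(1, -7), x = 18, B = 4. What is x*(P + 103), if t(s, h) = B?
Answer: 1422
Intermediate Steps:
t(s, h) = 4
P = -24 (P = 3/2 + (-55 + 4)/2 = 3/2 + (½)*(-51) = 3/2 - 51/2 = -24)
x*(P + 103) = 18*(-24 + 103) = 18*79 = 1422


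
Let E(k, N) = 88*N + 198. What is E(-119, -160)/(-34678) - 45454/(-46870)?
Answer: 556725788/406339465 ≈ 1.3701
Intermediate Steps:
E(k, N) = 198 + 88*N
E(-119, -160)/(-34678) - 45454/(-46870) = (198 + 88*(-160))/(-34678) - 45454/(-46870) = (198 - 14080)*(-1/34678) - 45454*(-1/46870) = -13882*(-1/34678) + 22727/23435 = 6941/17339 + 22727/23435 = 556725788/406339465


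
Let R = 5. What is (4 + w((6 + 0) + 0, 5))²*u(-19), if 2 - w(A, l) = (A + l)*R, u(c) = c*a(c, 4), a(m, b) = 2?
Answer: -91238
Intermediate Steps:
u(c) = 2*c (u(c) = c*2 = 2*c)
w(A, l) = 2 - 5*A - 5*l (w(A, l) = 2 - (A + l)*5 = 2 - (5*A + 5*l) = 2 + (-5*A - 5*l) = 2 - 5*A - 5*l)
(4 + w((6 + 0) + 0, 5))²*u(-19) = (4 + (2 - 5*((6 + 0) + 0) - 5*5))²*(2*(-19)) = (4 + (2 - 5*(6 + 0) - 25))²*(-38) = (4 + (2 - 5*6 - 25))²*(-38) = (4 + (2 - 30 - 25))²*(-38) = (4 - 53)²*(-38) = (-49)²*(-38) = 2401*(-38) = -91238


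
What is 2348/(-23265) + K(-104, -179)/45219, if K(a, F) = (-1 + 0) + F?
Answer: -36787304/350673345 ≈ -0.10490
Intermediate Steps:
K(a, F) = -1 + F
2348/(-23265) + K(-104, -179)/45219 = 2348/(-23265) + (-1 - 179)/45219 = 2348*(-1/23265) - 180*1/45219 = -2348/23265 - 60/15073 = -36787304/350673345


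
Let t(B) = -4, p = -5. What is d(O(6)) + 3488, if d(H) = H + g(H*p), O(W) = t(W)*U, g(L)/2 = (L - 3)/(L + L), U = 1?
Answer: 69697/20 ≈ 3484.9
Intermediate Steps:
g(L) = (-3 + L)/L (g(L) = 2*((L - 3)/(L + L)) = 2*((-3 + L)/((2*L))) = 2*((-3 + L)*(1/(2*L))) = 2*((-3 + L)/(2*L)) = (-3 + L)/L)
O(W) = -4 (O(W) = -4*1 = -4)
d(H) = H - (-3 - 5*H)/(5*H) (d(H) = H + (-3 + H*(-5))/((H*(-5))) = H + (-3 - 5*H)/((-5*H)) = H + (-1/(5*H))*(-3 - 5*H) = H - (-3 - 5*H)/(5*H))
d(O(6)) + 3488 = (1 - 4 + (⅗)/(-4)) + 3488 = (1 - 4 + (⅗)*(-¼)) + 3488 = (1 - 4 - 3/20) + 3488 = -63/20 + 3488 = 69697/20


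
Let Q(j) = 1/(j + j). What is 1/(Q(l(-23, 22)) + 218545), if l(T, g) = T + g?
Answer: 2/437089 ≈ 4.5757e-6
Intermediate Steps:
Q(j) = 1/(2*j)
1/(Q(l(-23, 22)) + 218545) = 1/(1/(2*(-23 + 22)) + 218545) = 1/((1/2)/(-1) + 218545) = 1/((1/2)*(-1) + 218545) = 1/(-1/2 + 218545) = 1/(437089/2) = 2/437089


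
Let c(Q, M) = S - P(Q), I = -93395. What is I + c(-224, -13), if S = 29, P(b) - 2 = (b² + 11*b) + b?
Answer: -140856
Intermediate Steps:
P(b) = 2 + b² + 12*b (P(b) = 2 + ((b² + 11*b) + b) = 2 + (b² + 12*b) = 2 + b² + 12*b)
c(Q, M) = 27 - Q² - 12*Q (c(Q, M) = 29 - (2 + Q² + 12*Q) = 29 + (-2 - Q² - 12*Q) = 27 - Q² - 12*Q)
I + c(-224, -13) = -93395 + (27 - 1*(-224)² - 12*(-224)) = -93395 + (27 - 1*50176 + 2688) = -93395 + (27 - 50176 + 2688) = -93395 - 47461 = -140856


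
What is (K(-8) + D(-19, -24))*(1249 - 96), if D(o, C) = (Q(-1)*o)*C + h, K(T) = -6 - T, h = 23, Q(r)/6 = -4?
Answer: -12589607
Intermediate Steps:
Q(r) = -24 (Q(r) = 6*(-4) = -24)
D(o, C) = 23 - 24*C*o (D(o, C) = (-24*o)*C + 23 = -24*C*o + 23 = 23 - 24*C*o)
(K(-8) + D(-19, -24))*(1249 - 96) = ((-6 - 1*(-8)) + (23 - 24*(-24)*(-19)))*(1249 - 96) = ((-6 + 8) + (23 - 10944))*1153 = (2 - 10921)*1153 = -10919*1153 = -12589607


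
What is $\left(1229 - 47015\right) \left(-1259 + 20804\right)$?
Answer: $-894887370$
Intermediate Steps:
$\left(1229 - 47015\right) \left(-1259 + 20804\right) = \left(-45786\right) 19545 = -894887370$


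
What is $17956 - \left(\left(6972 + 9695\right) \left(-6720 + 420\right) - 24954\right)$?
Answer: $105045010$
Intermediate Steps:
$17956 - \left(\left(6972 + 9695\right) \left(-6720 + 420\right) - 24954\right) = 17956 - \left(16667 \left(-6300\right) - 24954\right) = 17956 - \left(-105002100 - 24954\right) = 17956 - -105027054 = 17956 + 105027054 = 105045010$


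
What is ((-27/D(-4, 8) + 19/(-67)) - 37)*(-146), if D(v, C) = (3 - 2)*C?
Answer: 1590889/268 ≈ 5936.2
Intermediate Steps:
D(v, C) = C (D(v, C) = 1*C = C)
((-27/D(-4, 8) + 19/(-67)) - 37)*(-146) = ((-27/8 + 19/(-67)) - 37)*(-146) = ((-27*⅛ + 19*(-1/67)) - 37)*(-146) = ((-27/8 - 19/67) - 37)*(-146) = (-1961/536 - 37)*(-146) = -21793/536*(-146) = 1590889/268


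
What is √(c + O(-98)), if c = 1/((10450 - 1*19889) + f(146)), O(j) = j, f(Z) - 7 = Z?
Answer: I*√8450529294/9286 ≈ 9.8995*I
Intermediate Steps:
f(Z) = 7 + Z
c = -1/9286 (c = 1/((10450 - 1*19889) + (7 + 146)) = 1/((10450 - 19889) + 153) = 1/(-9439 + 153) = 1/(-9286) = -1/9286 ≈ -0.00010769)
√(c + O(-98)) = √(-1/9286 - 98) = √(-910029/9286) = I*√8450529294/9286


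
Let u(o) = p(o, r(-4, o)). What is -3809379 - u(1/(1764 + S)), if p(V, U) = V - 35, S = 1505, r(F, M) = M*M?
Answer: -12452745537/3269 ≈ -3.8093e+6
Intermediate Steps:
r(F, M) = M²
p(V, U) = -35 + V
u(o) = -35 + o
-3809379 - u(1/(1764 + S)) = -3809379 - (-35 + 1/(1764 + 1505)) = -3809379 - (-35 + 1/3269) = -3809379 - 1*(-114414/3269) = -3809379 + 114414/3269 = -12452745537/3269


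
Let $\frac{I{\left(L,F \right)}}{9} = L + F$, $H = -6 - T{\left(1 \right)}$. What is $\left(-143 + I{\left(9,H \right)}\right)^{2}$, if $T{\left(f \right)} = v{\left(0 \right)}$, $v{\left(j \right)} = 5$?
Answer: $25921$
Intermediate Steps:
$T{\left(f \right)} = 5$
$H = -11$ ($H = -6 - 5 = -11$)
$I{\left(L,F \right)} = 9 F + 9 L$ ($I{\left(L,F \right)} = 9 \left(L + F\right) = 9 \left(F + L\right) = 9 F + 9 L$)
$\left(-143 + I{\left(9,H \right)}\right)^{2} = \left(-143 + \left(9 \left(-11\right) + 9 \cdot 9\right)\right)^{2} = \left(-143 + \left(-99 + 81\right)\right)^{2} = \left(-143 - 18\right)^{2} = \left(-161\right)^{2} = 25921$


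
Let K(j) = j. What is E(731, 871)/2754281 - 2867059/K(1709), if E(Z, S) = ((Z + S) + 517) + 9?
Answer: -7896682492827/4707066229 ≈ -1677.6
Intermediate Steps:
E(Z, S) = 526 + S + Z (E(Z, S) = ((S + Z) + 517) + 9 = (517 + S + Z) + 9 = 526 + S + Z)
E(731, 871)/2754281 - 2867059/K(1709) = (526 + 871 + 731)/2754281 - 2867059/1709 = 2128*(1/2754281) - 2867059*1/1709 = 2128/2754281 - 2867059/1709 = -7896682492827/4707066229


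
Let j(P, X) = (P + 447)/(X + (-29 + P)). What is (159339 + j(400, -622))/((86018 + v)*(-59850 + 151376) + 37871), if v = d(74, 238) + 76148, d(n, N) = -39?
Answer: 39993242/3724557291923 ≈ 1.0738e-5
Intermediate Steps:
v = 76109 (v = -39 + 76148 = 76109)
j(P, X) = (447 + P)/(-29 + P + X)
(159339 + j(400, -622))/((86018 + v)*(-59850 + 151376) + 37871) = (159339 + (447 + 400)/(-29 + 400 - 622))/((86018 + 76109)*(-59850 + 151376) + 37871) = (159339 + 847/(-251))/(162127*91526 + 37871) = (159339 - 1/251*847)/(14838835802 + 37871) = (159339 - 847/251)/14838873673 = (39993242/251)*(1/14838873673) = 39993242/3724557291923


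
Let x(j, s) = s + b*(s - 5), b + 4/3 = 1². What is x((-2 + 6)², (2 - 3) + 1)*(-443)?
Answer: -2215/3 ≈ -738.33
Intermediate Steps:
b = -⅓ (b = -4/3 + 1² = -4/3 + 1 = -⅓ ≈ -0.33333)
x(j, s) = 5/3 + 2*s/3 (x(j, s) = s - (s - 5)/3 = s - (-5 + s)/3 = s + (5/3 - s/3) = 5/3 + 2*s/3)
x((-2 + 6)², (2 - 3) + 1)*(-443) = (5/3 + 2*((2 - 3) + 1)/3)*(-443) = (5/3 + 2*(-1 + 1)/3)*(-443) = (5/3 + (⅔)*0)*(-443) = (5/3 + 0)*(-443) = (5/3)*(-443) = -2215/3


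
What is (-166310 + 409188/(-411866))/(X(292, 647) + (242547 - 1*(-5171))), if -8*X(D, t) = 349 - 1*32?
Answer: -21076259584/31387785107 ≈ -0.67148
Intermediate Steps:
X(D, t) = -317/8 (X(D, t) = -(349 - 1*32)/8 = -(349 - 32)/8 = -⅛*317 = -317/8)
(-166310 + 409188/(-411866))/(X(292, 647) + (242547 - 1*(-5171))) = (-166310 + 409188/(-411866))/(-317/8 + (242547 - 1*(-5171))) = (-166310 + 409188*(-1/411866))/(-317/8 + (242547 + 5171)) = (-166310 - 15738/15841)/(-317/8 + 247718) = -2634532448/(15841*1981427/8) = -2634532448/15841*8/1981427 = -21076259584/31387785107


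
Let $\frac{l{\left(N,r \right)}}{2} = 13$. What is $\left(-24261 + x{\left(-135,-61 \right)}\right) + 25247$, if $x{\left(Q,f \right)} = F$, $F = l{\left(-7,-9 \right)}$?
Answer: $1012$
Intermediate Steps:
$l{\left(N,r \right)} = 26$ ($l{\left(N,r \right)} = 2 \cdot 13 = 26$)
$F = 26$
$x{\left(Q,f \right)} = 26$
$\left(-24261 + x{\left(-135,-61 \right)}\right) + 25247 = \left(-24261 + 26\right) + 25247 = -24235 + 25247 = 1012$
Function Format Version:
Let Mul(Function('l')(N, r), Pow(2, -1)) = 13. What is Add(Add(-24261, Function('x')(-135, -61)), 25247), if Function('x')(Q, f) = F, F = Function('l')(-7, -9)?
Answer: 1012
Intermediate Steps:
Function('l')(N, r) = 26 (Function('l')(N, r) = Mul(2, 13) = 26)
F = 26
Function('x')(Q, f) = 26
Add(Add(-24261, Function('x')(-135, -61)), 25247) = Add(Add(-24261, 26), 25247) = Add(-24235, 25247) = 1012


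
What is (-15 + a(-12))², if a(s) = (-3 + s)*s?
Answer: 27225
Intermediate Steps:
a(s) = s*(-3 + s)
(-15 + a(-12))² = (-15 - 12*(-3 - 12))² = (-15 - 12*(-15))² = (-15 + 180)² = 165² = 27225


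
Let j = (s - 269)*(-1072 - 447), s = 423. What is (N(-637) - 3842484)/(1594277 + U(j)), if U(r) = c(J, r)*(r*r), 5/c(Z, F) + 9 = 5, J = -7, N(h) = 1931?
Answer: 3840553/68400122568 ≈ 5.6148e-5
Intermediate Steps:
c(Z, F) = -5/4 (c(Z, F) = 5/(-9 + 5) = 5/(-4) = 5*(-1/4) = -5/4)
j = -233926 (j = (423 - 269)*(-1072 - 447) = 154*(-1519) = -233926)
U(r) = -5*r**2/4 (U(r) = -5*r*r/4 = -5*r**2/4)
(N(-637) - 3842484)/(1594277 + U(j)) = (1931 - 3842484)/(1594277 - 5/4*(-233926)**2) = -3840553/(1594277 - 5/4*54721373476) = -3840553/(1594277 - 68401716845) = -3840553/(-68400122568) = -3840553*(-1/68400122568) = 3840553/68400122568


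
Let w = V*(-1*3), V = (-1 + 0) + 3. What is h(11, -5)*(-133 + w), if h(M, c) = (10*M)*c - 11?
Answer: 77979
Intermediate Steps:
h(M, c) = -11 + 10*M*c (h(M, c) = 10*M*c - 11 = -11 + 10*M*c)
V = 2 (V = -1 + 3 = 2)
w = -6 (w = 2*(-1*3) = 2*(-3) = -6)
h(11, -5)*(-133 + w) = (-11 + 10*11*(-5))*(-133 - 6) = (-11 - 550)*(-139) = -561*(-139) = 77979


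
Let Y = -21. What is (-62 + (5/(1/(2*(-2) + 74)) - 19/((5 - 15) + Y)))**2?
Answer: 80048809/961 ≈ 83297.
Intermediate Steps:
(-62 + (5/(1/(2*(-2) + 74)) - 19/((5 - 15) + Y)))**2 = (-62 + (5/(1/(2*(-2) + 74)) - 19/((5 - 15) - 21)))**2 = (-62 + (5/(1/(-4 + 74)) - 19/(-10 - 21)))**2 = (-62 + (5/(1/70) - 19/(-31)))**2 = (-62 + (5/(1/70) - 19*(-1/31)))**2 = (-62 + (5*70 + 19/31))**2 = (-62 + (350 + 19/31))**2 = (-62 + 10869/31)**2 = (8947/31)**2 = 80048809/961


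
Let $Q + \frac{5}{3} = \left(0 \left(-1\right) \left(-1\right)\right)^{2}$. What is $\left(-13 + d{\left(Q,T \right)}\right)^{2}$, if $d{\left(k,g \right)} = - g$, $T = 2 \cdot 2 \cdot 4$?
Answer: $841$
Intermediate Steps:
$T = 16$ ($T = 4 \cdot 4 = 16$)
$Q = - \frac{5}{3}$ ($Q = - \frac{5}{3} + \left(0 \left(-1\right) \left(-1\right)\right)^{2} = - \frac{5}{3} + \left(0 \left(-1\right)\right)^{2} = - \frac{5}{3} + 0^{2} = - \frac{5}{3} + 0 = - \frac{5}{3} \approx -1.6667$)
$\left(-13 + d{\left(Q,T \right)}\right)^{2} = \left(-13 - 16\right)^{2} = \left(-29\right)^{2} = 841$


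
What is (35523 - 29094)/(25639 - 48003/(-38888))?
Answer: 250010952/997097435 ≈ 0.25074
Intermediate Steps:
(35523 - 29094)/(25639 - 48003/(-38888)) = 6429/(25639 - 48003*(-1/38888)) = 6429/(25639 + 48003/38888) = 6429/(997097435/38888) = 6429*(38888/997097435) = 250010952/997097435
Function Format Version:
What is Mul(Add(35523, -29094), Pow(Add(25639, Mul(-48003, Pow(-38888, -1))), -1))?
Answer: Rational(250010952, 997097435) ≈ 0.25074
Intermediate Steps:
Mul(Add(35523, -29094), Pow(Add(25639, Mul(-48003, Pow(-38888, -1))), -1)) = Mul(6429, Pow(Add(25639, Mul(-48003, Rational(-1, 38888))), -1)) = Mul(6429, Pow(Add(25639, Rational(48003, 38888)), -1)) = Mul(6429, Pow(Rational(997097435, 38888), -1)) = Mul(6429, Rational(38888, 997097435)) = Rational(250010952, 997097435)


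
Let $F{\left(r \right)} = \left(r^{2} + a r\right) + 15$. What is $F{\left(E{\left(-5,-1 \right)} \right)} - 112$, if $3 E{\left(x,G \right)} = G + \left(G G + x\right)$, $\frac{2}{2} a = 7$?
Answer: $- \frac{953}{9} \approx -105.89$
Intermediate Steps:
$a = 7$
$E{\left(x,G \right)} = \frac{G}{3} + \frac{x}{3} + \frac{G^{2}}{3}$ ($E{\left(x,G \right)} = \frac{G + \left(G G + x\right)}{3} = \frac{G + \left(G^{2} + x\right)}{3} = \frac{G + \left(x + G^{2}\right)}{3} = \frac{G + x + G^{2}}{3} = \frac{G}{3} + \frac{x}{3} + \frac{G^{2}}{3}$)
$F{\left(r \right)} = 15 + r^{2} + 7 r$ ($F{\left(r \right)} = \left(r^{2} + 7 r\right) + 15 = 15 + r^{2} + 7 r$)
$F{\left(E{\left(-5,-1 \right)} \right)} - 112 = \left(15 + \left(\frac{1}{3} \left(-1\right) + \frac{1}{3} \left(-5\right) + \frac{\left(-1\right)^{2}}{3}\right)^{2} + 7 \left(\frac{1}{3} \left(-1\right) + \frac{1}{3} \left(-5\right) + \frac{\left(-1\right)^{2}}{3}\right)\right) - 112 = \left(15 + \left(- \frac{1}{3} - \frac{5}{3} + \frac{1}{3} \cdot 1\right)^{2} + 7 \left(- \frac{1}{3} - \frac{5}{3} + \frac{1}{3} \cdot 1\right)\right) - 112 = \left(15 + \left(- \frac{1}{3} - \frac{5}{3} + \frac{1}{3}\right)^{2} + 7 \left(- \frac{1}{3} - \frac{5}{3} + \frac{1}{3}\right)\right) - 112 = \left(15 + \left(- \frac{5}{3}\right)^{2} + 7 \left(- \frac{5}{3}\right)\right) - 112 = \left(15 + \frac{25}{9} - \frac{35}{3}\right) - 112 = \frac{55}{9} - 112 = - \frac{953}{9}$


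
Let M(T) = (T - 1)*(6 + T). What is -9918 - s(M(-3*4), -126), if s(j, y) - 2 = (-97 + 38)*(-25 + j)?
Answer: -6793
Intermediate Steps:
M(T) = (-1 + T)*(6 + T)
s(j, y) = 1477 - 59*j (s(j, y) = 2 + (-97 + 38)*(-25 + j) = 2 - 59*(-25 + j) = 2 + (1475 - 59*j) = 1477 - 59*j)
-9918 - s(M(-3*4), -126) = -9918 - (1477 - 59*(-6 + (-3*4)² + 5*(-3*4))) = -9918 - (1477 - 59*(-6 + (-12)² + 5*(-12))) = -9918 - (1477 - 59*(-6 + 144 - 60)) = -9918 - (1477 - 59*78) = -9918 - (1477 - 4602) = -9918 - 1*(-3125) = -9918 + 3125 = -6793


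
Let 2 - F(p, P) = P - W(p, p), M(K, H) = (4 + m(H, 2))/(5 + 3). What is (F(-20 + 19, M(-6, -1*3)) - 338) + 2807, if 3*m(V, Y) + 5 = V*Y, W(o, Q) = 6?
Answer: 59447/24 ≈ 2477.0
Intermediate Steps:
m(V, Y) = -5/3 + V*Y/3 (m(V, Y) = -5/3 + (V*Y)/3 = -5/3 + V*Y/3)
M(K, H) = 7/24 + H/12 (M(K, H) = (4 + (-5/3 + (1/3)*H*2))/(5 + 3) = (4 + (-5/3 + 2*H/3))/8 = (7/3 + 2*H/3)*(1/8) = 7/24 + H/12)
F(p, P) = 8 - P (F(p, P) = 2 - (P - 1*6) = 2 - (P - 6) = 2 - (-6 + P) = 2 + (6 - P) = 8 - P)
(F(-20 + 19, M(-6, -1*3)) - 338) + 2807 = ((8 - (7/24 + (-1*3)/12)) - 338) + 2807 = ((8 - (7/24 + (1/12)*(-3))) - 338) + 2807 = ((8 - (7/24 - 1/4)) - 338) + 2807 = ((8 - 1*1/24) - 338) + 2807 = ((8 - 1/24) - 338) + 2807 = (191/24 - 338) + 2807 = -7921/24 + 2807 = 59447/24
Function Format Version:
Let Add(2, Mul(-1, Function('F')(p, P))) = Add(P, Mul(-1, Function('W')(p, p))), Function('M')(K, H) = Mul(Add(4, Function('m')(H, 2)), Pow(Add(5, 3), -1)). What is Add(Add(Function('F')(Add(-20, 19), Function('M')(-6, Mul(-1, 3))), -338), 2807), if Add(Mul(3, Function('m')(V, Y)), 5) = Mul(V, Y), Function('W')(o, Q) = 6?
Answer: Rational(59447, 24) ≈ 2477.0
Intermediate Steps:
Function('m')(V, Y) = Add(Rational(-5, 3), Mul(Rational(1, 3), V, Y)) (Function('m')(V, Y) = Add(Rational(-5, 3), Mul(Rational(1, 3), Mul(V, Y))) = Add(Rational(-5, 3), Mul(Rational(1, 3), V, Y)))
Function('M')(K, H) = Add(Rational(7, 24), Mul(Rational(1, 12), H)) (Function('M')(K, H) = Mul(Add(4, Add(Rational(-5, 3), Mul(Rational(1, 3), H, 2))), Pow(Add(5, 3), -1)) = Mul(Add(4, Add(Rational(-5, 3), Mul(Rational(2, 3), H))), Pow(8, -1)) = Mul(Add(Rational(7, 3), Mul(Rational(2, 3), H)), Rational(1, 8)) = Add(Rational(7, 24), Mul(Rational(1, 12), H)))
Function('F')(p, P) = Add(8, Mul(-1, P)) (Function('F')(p, P) = Add(2, Mul(-1, Add(P, Mul(-1, 6)))) = Add(2, Mul(-1, Add(P, -6))) = Add(2, Mul(-1, Add(-6, P))) = Add(2, Add(6, Mul(-1, P))) = Add(8, Mul(-1, P)))
Add(Add(Function('F')(Add(-20, 19), Function('M')(-6, Mul(-1, 3))), -338), 2807) = Add(Add(Add(8, Mul(-1, Add(Rational(7, 24), Mul(Rational(1, 12), Mul(-1, 3))))), -338), 2807) = Add(Add(Add(8, Mul(-1, Add(Rational(7, 24), Mul(Rational(1, 12), -3)))), -338), 2807) = Add(Add(Add(8, Mul(-1, Add(Rational(7, 24), Rational(-1, 4)))), -338), 2807) = Add(Add(Add(8, Mul(-1, Rational(1, 24))), -338), 2807) = Add(Add(Add(8, Rational(-1, 24)), -338), 2807) = Add(Add(Rational(191, 24), -338), 2807) = Add(Rational(-7921, 24), 2807) = Rational(59447, 24)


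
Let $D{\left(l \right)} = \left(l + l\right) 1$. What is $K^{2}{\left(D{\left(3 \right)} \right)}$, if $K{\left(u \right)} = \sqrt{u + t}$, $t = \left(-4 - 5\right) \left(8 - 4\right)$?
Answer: $-30$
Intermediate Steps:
$t = -36$ ($t = \left(-9\right) 4 = -36$)
$D{\left(l \right)} = 2 l$ ($D{\left(l \right)} = 2 l 1 = 2 l$)
$K{\left(u \right)} = \sqrt{-36 + u}$ ($K{\left(u \right)} = \sqrt{u - 36} = \sqrt{-36 + u}$)
$K^{2}{\left(D{\left(3 \right)} \right)} = \left(\sqrt{-36 + 2 \cdot 3}\right)^{2} = \left(\sqrt{-36 + 6}\right)^{2} = \left(\sqrt{-30}\right)^{2} = \left(i \sqrt{30}\right)^{2} = -30$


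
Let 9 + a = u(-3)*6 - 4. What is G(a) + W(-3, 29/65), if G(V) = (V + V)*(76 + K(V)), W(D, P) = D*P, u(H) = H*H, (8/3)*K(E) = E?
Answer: 1947767/260 ≈ 7491.4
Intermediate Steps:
K(E) = 3*E/8
u(H) = H²
a = 41 (a = -9 + ((-3)²*6 - 4) = -9 + (9*6 - 4) = -9 + (54 - 4) = -9 + 50 = 41)
G(V) = 2*V*(76 + 3*V/8) (G(V) = (V + V)*(76 + 3*V/8) = (2*V)*(76 + 3*V/8) = 2*V*(76 + 3*V/8))
G(a) + W(-3, 29/65) = (¼)*41*(608 + 3*41) - 87/65 = (¼)*41*(608 + 123) - 87/65 = (¼)*41*731 - 3*29/65 = 29971/4 - 87/65 = 1947767/260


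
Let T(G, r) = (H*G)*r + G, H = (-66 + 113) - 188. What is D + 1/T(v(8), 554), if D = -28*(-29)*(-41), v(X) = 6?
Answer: -15603227977/468678 ≈ -33292.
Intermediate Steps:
H = -141 (H = 47 - 188 = -141)
T(G, r) = G - 141*G*r (T(G, r) = (-141*G)*r + G = -141*G*r + G = G - 141*G*r)
D = -33292 (D = 812*(-41) = -33292)
D + 1/T(v(8), 554) = -33292 + 1/(6*(1 - 141*554)) = -33292 + 1/(6*(1 - 78114)) = -33292 + 1/(6*(-78113)) = -33292 + 1/(-468678) = -33292 - 1/468678 = -15603227977/468678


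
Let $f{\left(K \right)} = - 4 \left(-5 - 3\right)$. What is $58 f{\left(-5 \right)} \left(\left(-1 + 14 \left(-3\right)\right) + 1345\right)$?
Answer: $2416512$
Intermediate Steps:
$f{\left(K \right)} = 32$ ($f{\left(K \right)} = \left(-4\right) \left(-8\right) = 32$)
$58 f{\left(-5 \right)} \left(\left(-1 + 14 \left(-3\right)\right) + 1345\right) = 58 \cdot 32 \left(\left(-1 + 14 \left(-3\right)\right) + 1345\right) = 1856 \left(\left(-1 - 42\right) + 1345\right) = 1856 \left(-43 + 1345\right) = 1856 \cdot 1302 = 2416512$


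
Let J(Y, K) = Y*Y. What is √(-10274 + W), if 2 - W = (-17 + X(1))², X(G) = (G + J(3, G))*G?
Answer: I*√10321 ≈ 101.59*I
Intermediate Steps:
J(Y, K) = Y²
X(G) = G*(9 + G) (X(G) = (G + 3²)*G = (G + 9)*G = (9 + G)*G = G*(9 + G))
W = -47 (W = 2 - (-17 + 1*(9 + 1))² = 2 - (-17 + 1*10)² = 2 - (-17 + 10)² = 2 - 1*(-7)² = 2 - 1*49 = 2 - 49 = -47)
√(-10274 + W) = √(-10274 - 47) = √(-10321) = I*√10321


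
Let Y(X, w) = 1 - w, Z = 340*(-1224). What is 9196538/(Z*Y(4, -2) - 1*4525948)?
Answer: -4598269/2887214 ≈ -1.5926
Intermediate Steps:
Z = -416160
9196538/(Z*Y(4, -2) - 1*4525948) = 9196538/(-416160*(1 - 1*(-2)) - 1*4525948) = 9196538/(-416160*(1 + 2) - 4525948) = 9196538/(-416160*3 - 4525948) = 9196538/(-1248480 - 4525948) = 9196538/(-5774428) = 9196538*(-1/5774428) = -4598269/2887214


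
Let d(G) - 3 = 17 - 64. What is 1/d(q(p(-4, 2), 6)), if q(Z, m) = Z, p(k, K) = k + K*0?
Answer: -1/44 ≈ -0.022727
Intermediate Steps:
p(k, K) = k (p(k, K) = k + 0 = k)
d(G) = -44 (d(G) = 3 + (17 - 64) = 3 - 47 = -44)
1/d(q(p(-4, 2), 6)) = 1/(-44) = -1/44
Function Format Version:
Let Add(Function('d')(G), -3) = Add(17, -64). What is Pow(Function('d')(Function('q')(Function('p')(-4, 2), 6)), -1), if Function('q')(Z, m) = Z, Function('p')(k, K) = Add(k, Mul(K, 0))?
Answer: Rational(-1, 44) ≈ -0.022727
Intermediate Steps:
Function('p')(k, K) = k (Function('p')(k, K) = Add(k, 0) = k)
Function('d')(G) = -44 (Function('d')(G) = Add(3, Add(17, -64)) = Add(3, -47) = -44)
Pow(Function('d')(Function('q')(Function('p')(-4, 2), 6)), -1) = Pow(-44, -1) = Rational(-1, 44)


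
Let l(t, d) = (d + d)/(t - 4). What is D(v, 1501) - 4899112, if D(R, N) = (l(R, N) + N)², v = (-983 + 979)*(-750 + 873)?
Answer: -163861646439/61504 ≈ -2.6642e+6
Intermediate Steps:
v = -492 (v = -4*123 = -492)
l(t, d) = 2*d/(-4 + t) (l(t, d) = (2*d)/(-4 + t) = 2*d/(-4 + t))
D(R, N) = (N + 2*N/(-4 + R))² (D(R, N) = (2*N/(-4 + R) + N)² = (N + 2*N/(-4 + R))²)
D(v, 1501) - 4899112 = 1501²*(-2 - 492)²/(-4 - 492)² - 4899112 = 2253001*(-494)²/(-496)² - 4899112 = 2253001*(1/246016)*244036 - 4899112 = 137453338009/61504 - 4899112 = -163861646439/61504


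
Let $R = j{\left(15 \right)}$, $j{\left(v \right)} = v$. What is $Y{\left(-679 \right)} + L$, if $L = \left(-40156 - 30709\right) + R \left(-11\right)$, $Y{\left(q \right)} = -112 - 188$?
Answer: $-71330$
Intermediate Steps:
$R = 15$
$Y{\left(q \right)} = -300$
$L = -71030$ ($L = \left(-40156 - 30709\right) + 15 \left(-11\right) = -70865 - 165 = -71030$)
$Y{\left(-679 \right)} + L = -300 - 71030 = -71330$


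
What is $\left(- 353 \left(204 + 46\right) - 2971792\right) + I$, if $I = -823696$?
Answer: $-3883738$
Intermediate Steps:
$\left(- 353 \left(204 + 46\right) - 2971792\right) + I = \left(- 353 \left(204 + 46\right) - 2971792\right) - 823696 = \left(\left(-353\right) 250 - 2971792\right) - 823696 = \left(-88250 - 2971792\right) - 823696 = -3060042 - 823696 = -3883738$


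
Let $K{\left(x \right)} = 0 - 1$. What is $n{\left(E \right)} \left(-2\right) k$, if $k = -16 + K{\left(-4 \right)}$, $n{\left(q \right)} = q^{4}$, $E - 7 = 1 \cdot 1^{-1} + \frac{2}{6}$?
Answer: $\frac{13281250}{81} \approx 1.6397 \cdot 10^{5}$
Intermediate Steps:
$K{\left(x \right)} = -1$ ($K{\left(x \right)} = 0 - 1 = -1$)
$E = \frac{25}{3}$ ($E = 7 + \left(1 \cdot 1^{-1} + \frac{2}{6}\right) = 7 + \left(1 \cdot 1 + 2 \cdot \frac{1}{6}\right) = 7 + \left(1 + \frac{1}{3}\right) = 7 + \frac{4}{3} = \frac{25}{3} \approx 8.3333$)
$k = -17$ ($k = -16 - 1 = -17$)
$n{\left(E \right)} \left(-2\right) k = \left(\frac{25}{3}\right)^{4} \left(-2\right) \left(-17\right) = \frac{390625}{81} \left(-2\right) \left(-17\right) = \left(- \frac{781250}{81}\right) \left(-17\right) = \frac{13281250}{81}$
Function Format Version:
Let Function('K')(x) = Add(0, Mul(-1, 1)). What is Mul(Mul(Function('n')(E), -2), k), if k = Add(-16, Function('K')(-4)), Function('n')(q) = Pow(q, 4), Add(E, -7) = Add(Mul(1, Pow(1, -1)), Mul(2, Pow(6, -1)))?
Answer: Rational(13281250, 81) ≈ 1.6397e+5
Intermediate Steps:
Function('K')(x) = -1 (Function('K')(x) = Add(0, -1) = -1)
E = Rational(25, 3) (E = Add(7, Add(Mul(1, Pow(1, -1)), Mul(2, Pow(6, -1)))) = Add(7, Add(Mul(1, 1), Mul(2, Rational(1, 6)))) = Add(7, Add(1, Rational(1, 3))) = Add(7, Rational(4, 3)) = Rational(25, 3) ≈ 8.3333)
k = -17 (k = Add(-16, -1) = -17)
Mul(Mul(Function('n')(E), -2), k) = Mul(Mul(Pow(Rational(25, 3), 4), -2), -17) = Mul(Mul(Rational(390625, 81), -2), -17) = Mul(Rational(-781250, 81), -17) = Rational(13281250, 81)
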